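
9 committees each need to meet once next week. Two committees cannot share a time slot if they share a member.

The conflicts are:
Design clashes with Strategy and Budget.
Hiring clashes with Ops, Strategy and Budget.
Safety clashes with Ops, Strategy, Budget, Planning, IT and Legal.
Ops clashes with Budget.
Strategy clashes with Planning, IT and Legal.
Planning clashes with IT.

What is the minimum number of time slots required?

Safety, Strategy, Planning, IT all conflict with each other, so at least 4 time slots are needed.
4 time slots suffice: time slot 1 → {Design, Hiring, Safety}; time slot 2 → {Strategy, Budget}; time slot 3 → {Ops, IT, Legal}; time slot 4 → {Planning}. Each listed conflict is separated.

4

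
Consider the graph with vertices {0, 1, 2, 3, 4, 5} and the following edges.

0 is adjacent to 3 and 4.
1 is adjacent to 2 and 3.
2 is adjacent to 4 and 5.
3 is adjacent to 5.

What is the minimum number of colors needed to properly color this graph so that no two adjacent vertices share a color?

The cycle 2-5-3-0-4-2 has odd length 5, so it cannot be 2-colored; at least 3 colors are needed.
A valid assignment using 3 colors: 0=green, 1=blue, 2=red, 3=red, 4=blue, 5=blue. Each edge has distinct colors on its endpoints.

3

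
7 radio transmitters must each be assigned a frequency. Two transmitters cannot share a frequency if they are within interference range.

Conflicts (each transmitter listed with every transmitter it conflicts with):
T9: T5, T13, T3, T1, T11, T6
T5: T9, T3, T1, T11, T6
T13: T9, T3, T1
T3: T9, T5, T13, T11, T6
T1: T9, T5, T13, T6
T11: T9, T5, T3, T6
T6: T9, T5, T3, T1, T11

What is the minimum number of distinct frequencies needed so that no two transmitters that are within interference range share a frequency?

T9, T5, T3, T11, T6 are mutually in conflict, so at least 5 frequencies are needed.
A valid assignment using 5 frequencies: T9=1, T5=2, T13=2, T3=3, T1=3, T11=5, T6=4. Every pair that conflicts lands in different frequencies.

5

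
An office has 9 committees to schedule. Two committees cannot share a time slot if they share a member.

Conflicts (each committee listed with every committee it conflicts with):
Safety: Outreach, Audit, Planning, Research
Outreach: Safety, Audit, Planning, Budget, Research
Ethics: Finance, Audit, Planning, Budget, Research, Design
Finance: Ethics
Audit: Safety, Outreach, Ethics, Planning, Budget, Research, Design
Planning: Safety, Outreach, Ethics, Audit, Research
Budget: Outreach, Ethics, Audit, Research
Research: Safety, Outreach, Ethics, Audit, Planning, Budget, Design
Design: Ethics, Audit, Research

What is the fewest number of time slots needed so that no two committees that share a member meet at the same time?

Safety, Outreach, Audit, Planning, Research pairwise conflict, so at least 5 time slots are needed.
Using 5 time slots: Safety=5, Outreach=3, Ethics=3, Finance=1, Audit=2, Planning=4, Budget=4, Research=1, Design=4. Every pair that conflicts lands in different time slots.

5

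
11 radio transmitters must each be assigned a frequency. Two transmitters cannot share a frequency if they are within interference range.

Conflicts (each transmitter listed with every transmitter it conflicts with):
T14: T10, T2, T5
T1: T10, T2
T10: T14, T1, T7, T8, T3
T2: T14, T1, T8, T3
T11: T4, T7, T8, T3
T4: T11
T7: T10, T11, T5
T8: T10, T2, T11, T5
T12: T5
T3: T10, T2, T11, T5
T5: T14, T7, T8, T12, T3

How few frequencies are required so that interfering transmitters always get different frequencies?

T1 and T2 conflict, so at least 2 frequencies are needed.
2 frequencies suffice: frequency 1 → {T10, T2, T11, T5}; frequency 2 → {T14, T1, T4, T7, T8, T12, T3}. Each listed conflict is separated.

2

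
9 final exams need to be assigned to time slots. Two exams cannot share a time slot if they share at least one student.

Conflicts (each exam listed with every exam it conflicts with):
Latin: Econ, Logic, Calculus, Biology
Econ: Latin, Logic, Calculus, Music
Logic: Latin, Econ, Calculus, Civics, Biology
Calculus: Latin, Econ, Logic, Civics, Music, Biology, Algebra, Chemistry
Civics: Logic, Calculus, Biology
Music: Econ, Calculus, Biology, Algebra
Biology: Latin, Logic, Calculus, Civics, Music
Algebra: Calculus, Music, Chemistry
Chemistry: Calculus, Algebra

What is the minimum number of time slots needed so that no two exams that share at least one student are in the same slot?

4

Logic, Calculus, Civics, Biology are mutually in conflict, so at least 4 time slots are needed.
Using 4 time slots: Latin=4, Econ=3, Logic=2, Calculus=1, Civics=4, Music=2, Biology=3, Algebra=3, Chemistry=2. No two conflicting exams share a time slot.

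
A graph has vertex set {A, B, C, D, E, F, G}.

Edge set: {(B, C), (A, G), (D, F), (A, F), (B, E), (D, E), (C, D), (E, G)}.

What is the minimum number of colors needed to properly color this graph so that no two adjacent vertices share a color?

3

The cycle E-G-A-F-D-E has odd length 5, so it cannot be 2-colored; at least 3 colors are needed.
3 colors suffice: color red → {A, B, D}; color blue → {C, E, F}; color green → {G}. Each edge has distinct colors on its endpoints.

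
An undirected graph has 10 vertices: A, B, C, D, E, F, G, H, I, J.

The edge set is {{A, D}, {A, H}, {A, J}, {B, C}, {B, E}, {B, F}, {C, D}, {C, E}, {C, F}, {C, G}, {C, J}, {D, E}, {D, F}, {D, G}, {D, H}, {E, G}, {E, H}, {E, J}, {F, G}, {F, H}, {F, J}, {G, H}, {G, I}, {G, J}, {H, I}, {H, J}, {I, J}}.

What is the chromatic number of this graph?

C, D, F, G form a clique, so at least 4 colors are needed.
4 colors suffice: A=green, B=red, C=blue, D=red, E=yellow, F=yellow, G=green, H=blue, I=yellow, J=red. Every edge joins two different colors.

4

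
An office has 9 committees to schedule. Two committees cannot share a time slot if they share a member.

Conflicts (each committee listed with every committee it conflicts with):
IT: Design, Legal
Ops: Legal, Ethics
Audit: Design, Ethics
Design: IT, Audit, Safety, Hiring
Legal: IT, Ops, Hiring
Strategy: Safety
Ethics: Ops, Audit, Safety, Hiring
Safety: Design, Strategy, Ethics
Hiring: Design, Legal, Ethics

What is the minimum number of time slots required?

Strategy and Safety conflict, so at least 2 time slots are needed.
2 time slots suffice: time slot 1 → {Design, Legal, Strategy, Ethics}; time slot 2 → {IT, Ops, Audit, Safety, Hiring}. Each listed conflict is separated.

2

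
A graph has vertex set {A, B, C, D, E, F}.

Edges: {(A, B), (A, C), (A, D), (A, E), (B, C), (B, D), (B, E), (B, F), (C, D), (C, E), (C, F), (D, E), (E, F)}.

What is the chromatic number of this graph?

A, B, C, D, E are mutually adjacent (a clique of size 5), so at least 5 colors are needed.
5 colors suffice: color 1 → {B}; color 2 → {E}; color 3 → {C}; color 4 → {A, F}; color 5 → {D}. Each edge has distinct colors on its endpoints.

5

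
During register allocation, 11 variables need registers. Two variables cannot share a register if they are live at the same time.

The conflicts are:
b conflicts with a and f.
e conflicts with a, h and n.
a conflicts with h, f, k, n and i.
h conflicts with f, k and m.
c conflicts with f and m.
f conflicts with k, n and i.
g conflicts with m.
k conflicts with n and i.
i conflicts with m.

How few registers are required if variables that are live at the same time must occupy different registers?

4

a, f, k, i pairwise conflict, so at least 4 registers are needed.
4 registers suffice: register 1 → {e, f, m}; register 2 → {a, c, g}; register 3 → {b, k}; register 4 → {h, n, i}. No two conflicting variables share a register.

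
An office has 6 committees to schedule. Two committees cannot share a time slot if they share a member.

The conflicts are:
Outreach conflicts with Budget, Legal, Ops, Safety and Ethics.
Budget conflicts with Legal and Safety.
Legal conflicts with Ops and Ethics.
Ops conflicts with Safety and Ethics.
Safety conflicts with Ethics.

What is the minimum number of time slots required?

Outreach, Legal, Ops, Ethics all conflict with each other, so at least 4 time slots are needed.
4 time slots suffice: time slot 1 → {Outreach}; time slot 2 → {Legal, Safety}; time slot 3 → {Budget, Ops}; time slot 4 → {Ethics}. No two conflicting committees share a time slot.

4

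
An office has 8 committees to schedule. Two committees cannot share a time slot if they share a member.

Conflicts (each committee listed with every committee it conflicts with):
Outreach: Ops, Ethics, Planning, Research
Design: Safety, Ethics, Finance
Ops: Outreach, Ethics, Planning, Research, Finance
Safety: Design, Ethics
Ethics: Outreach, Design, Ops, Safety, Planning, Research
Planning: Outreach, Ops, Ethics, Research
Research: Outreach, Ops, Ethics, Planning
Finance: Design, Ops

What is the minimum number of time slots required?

Outreach, Ops, Ethics, Planning, Research pairwise conflict, so at least 5 time slots are needed.
Using 5 time slots: Outreach=3, Design=2, Ops=2, Safety=3, Ethics=1, Planning=5, Research=4, Finance=1. No two conflicting committees share a time slot.

5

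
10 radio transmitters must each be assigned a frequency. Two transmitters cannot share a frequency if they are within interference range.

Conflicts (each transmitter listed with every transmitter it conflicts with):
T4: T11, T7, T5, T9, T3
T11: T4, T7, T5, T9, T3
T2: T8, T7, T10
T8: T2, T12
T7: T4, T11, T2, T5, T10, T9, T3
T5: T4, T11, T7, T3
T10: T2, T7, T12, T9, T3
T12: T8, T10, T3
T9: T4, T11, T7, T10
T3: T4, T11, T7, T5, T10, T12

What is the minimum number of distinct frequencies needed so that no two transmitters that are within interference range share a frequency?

5

T4, T11, T7, T5, T3 are mutually in conflict, so at least 5 frequencies are needed.
5 frequencies suffice: T4=4, T11=3, T2=2, T8=3, T7=1, T5=5, T10=3, T12=1, T9=2, T3=2. Every pair that conflicts lands in different frequencies.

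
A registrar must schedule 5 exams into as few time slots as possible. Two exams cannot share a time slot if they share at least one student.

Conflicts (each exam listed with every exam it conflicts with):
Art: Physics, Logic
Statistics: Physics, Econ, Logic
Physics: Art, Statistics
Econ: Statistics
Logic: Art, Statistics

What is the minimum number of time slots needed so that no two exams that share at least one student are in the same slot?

Statistics and Logic conflict, so at least 2 time slots are needed.
A valid assignment using 2 time slots: Art=1, Statistics=1, Physics=2, Econ=2, Logic=2. No two conflicting exams share a time slot.

2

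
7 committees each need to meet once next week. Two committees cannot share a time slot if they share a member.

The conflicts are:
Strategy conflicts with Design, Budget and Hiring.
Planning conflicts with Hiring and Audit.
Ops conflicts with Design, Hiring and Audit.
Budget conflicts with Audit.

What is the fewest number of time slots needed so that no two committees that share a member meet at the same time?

The cycle Audit-Planning-Hiring-Strategy-Budget-Audit has odd length 5, so it cannot be 2-colored; at least 3 time slots are needed.
A valid assignment using 3 time slots: Strategy=2, Planning=2, Ops=2, Design=1, Budget=3, Hiring=1, Audit=1. No two conflicting committees share a time slot.

3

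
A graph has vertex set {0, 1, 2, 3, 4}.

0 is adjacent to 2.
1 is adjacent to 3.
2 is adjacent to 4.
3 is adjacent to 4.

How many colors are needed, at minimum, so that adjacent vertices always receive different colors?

2

1 and 3 are adjacent, so at least 2 colors are needed.
2 colors suffice: 0=blue, 1=blue, 2=red, 3=red, 4=blue. No two adjacent vertices share a color.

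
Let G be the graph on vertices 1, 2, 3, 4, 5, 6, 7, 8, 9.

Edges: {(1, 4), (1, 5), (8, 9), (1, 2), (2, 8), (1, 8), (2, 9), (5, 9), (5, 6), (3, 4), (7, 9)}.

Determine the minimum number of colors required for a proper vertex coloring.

3

2, 8, 9 form a triangle, so at least 3 colors are needed.
3 colors suffice: color red → {1, 3, 6, 9}; color blue → {4, 5, 7, 8}; color green → {2}. No two adjacent vertices share a color.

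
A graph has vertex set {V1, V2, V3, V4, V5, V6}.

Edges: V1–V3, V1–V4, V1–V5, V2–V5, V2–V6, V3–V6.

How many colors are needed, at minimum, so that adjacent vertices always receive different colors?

3

The cycle V3-V6-V2-V5-V1-V3 has odd length 5, so it cannot be 2-colored; at least 3 colors are needed.
One proper 3-coloring: V1=1, V2=1, V3=3, V4=2, V5=2, V6=2. Every edge joins two different colors.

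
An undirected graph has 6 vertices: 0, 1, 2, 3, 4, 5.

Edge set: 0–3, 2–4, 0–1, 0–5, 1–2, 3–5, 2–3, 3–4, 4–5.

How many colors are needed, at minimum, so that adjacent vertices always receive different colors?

3

0, 3, 5 are pairwise adjacent, so at least 3 colors are needed.
3 colors suffice: color a → {1, 3}; color b → {0, 4}; color c → {2, 5}. No two adjacent vertices share a color.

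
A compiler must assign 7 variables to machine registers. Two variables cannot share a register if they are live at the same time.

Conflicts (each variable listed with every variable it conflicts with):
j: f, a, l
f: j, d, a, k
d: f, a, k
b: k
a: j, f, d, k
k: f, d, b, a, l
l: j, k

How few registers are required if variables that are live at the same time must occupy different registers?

4

f, d, a, k pairwise conflict, so at least 4 registers are needed.
4 registers suffice: register 1 → {j, k}; register 2 → {b, a, l}; register 3 → {f}; register 4 → {d}. No two conflicting variables share a register.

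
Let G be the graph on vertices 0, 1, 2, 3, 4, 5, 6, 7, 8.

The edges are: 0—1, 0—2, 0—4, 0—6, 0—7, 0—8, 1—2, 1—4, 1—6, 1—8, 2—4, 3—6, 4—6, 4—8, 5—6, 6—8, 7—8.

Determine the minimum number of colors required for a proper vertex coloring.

0, 1, 4, 6, 8 are mutually adjacent (a clique of size 5), so at least 5 colors are needed.
5 colors suffice: color a → {0, 3, 5}; color b → {2, 6, 7}; color c → {4}; color d → {8}; color e → {1}. Each edge has distinct colors on its endpoints.

5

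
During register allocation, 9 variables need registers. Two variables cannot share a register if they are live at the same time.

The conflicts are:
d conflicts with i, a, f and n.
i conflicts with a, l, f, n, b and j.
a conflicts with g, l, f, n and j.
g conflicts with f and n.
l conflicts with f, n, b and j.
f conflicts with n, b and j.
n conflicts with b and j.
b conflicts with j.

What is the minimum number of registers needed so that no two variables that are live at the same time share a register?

i, l, f, n, b, j all conflict with each other, so at least 6 registers are needed.
A valid assignment using 6 registers: d=5, i=3, a=4, g=3, l=6, f=2, n=1, b=4, j=5. Every pair that conflicts lands in different registers.

6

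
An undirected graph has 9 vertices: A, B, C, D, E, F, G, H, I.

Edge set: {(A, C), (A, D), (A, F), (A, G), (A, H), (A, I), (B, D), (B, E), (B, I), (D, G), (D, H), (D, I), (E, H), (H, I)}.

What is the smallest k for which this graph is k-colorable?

A, D, H, I are mutually adjacent (a clique of size 4), so at least 4 colors are needed.
4 colors suffice: color 1 → {A, B}; color 2 → {C, D, E, F}; color 3 → {G, H}; color 4 → {I}. No two adjacent vertices share a color.

4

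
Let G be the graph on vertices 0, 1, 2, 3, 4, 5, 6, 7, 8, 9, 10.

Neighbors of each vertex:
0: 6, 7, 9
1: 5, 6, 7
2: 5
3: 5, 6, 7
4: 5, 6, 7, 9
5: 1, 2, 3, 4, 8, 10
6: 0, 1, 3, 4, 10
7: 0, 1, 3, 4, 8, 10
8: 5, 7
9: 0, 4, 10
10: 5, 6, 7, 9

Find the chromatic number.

7 and 10 are adjacent, so at least 2 colors are needed.
A valid assignment using 2 colors: 0=blue, 1=blue, 2=blue, 3=blue, 4=blue, 5=red, 6=red, 7=red, 8=blue, 9=red, 10=blue. Every edge joins two different colors.

2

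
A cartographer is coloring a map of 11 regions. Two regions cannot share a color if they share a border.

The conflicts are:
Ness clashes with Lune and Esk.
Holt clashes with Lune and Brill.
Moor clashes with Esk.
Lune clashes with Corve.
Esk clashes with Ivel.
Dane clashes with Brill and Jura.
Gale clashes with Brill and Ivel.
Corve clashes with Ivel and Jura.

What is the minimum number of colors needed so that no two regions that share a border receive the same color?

The cycle Ness-Lune-Corve-Ivel-Esk-Ness has odd length 5, so it cannot be 2-colored; at least 3 colors are needed.
3 colors suffice: Ness=3, Holt=3, Moor=2, Lune=2, Esk=1, Dane=2, Gale=3, Brill=1, Corve=1, Ivel=2, Jura=3. Each listed conflict is separated.

3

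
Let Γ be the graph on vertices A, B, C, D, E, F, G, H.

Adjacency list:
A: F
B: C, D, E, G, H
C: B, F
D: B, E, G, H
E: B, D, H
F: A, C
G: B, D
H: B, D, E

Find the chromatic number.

B, D, E, H are mutually adjacent (a clique of size 4), so at least 4 colors are needed.
A valid assignment using 4 colors: A=2, B=1, C=2, D=2, E=4, F=1, G=3, H=3. Every edge joins two different colors.

4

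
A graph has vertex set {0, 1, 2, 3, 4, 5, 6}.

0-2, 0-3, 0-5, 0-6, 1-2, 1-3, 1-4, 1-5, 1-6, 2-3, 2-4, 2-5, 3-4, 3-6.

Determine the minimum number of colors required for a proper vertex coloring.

4

1, 2, 3, 4 are pairwise adjacent (a clique of size 4), so at least 4 colors are needed.
4 colors suffice: color red → {0, 1}; color blue → {2, 6}; color green → {3, 5}; color yellow → {4}. Each edge has distinct colors on its endpoints.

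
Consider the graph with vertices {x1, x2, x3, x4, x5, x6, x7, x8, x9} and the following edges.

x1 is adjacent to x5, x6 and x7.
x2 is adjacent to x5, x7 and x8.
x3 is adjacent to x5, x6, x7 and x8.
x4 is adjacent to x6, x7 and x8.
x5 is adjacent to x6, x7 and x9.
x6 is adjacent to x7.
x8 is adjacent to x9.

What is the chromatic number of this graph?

x1, x5, x6, x7 form a clique, so at least 4 colors are needed.
4 colors suffice: color 1 → {x5, x8}; color 2 → {x7, x9}; color 3 → {x2, x6}; color 4 → {x1, x3, x4}. No two adjacent vertices share a color.

4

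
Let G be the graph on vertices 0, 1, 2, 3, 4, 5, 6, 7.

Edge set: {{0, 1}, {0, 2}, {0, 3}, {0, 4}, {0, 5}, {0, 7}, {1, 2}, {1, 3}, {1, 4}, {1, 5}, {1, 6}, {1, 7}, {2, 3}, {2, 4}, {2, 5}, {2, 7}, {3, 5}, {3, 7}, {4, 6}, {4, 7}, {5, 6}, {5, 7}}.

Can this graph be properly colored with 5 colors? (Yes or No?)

0, 1, 2, 3, 5, 7 form a clique, so at least 6 colors are needed.
So 5 colors are not enough.

No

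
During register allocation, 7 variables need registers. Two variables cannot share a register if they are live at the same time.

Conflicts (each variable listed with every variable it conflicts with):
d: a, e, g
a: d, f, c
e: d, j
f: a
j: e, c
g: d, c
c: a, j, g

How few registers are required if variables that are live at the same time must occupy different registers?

3

The cycle e-d-g-c-j-e has odd length 5, so it cannot be 2-colored; at least 3 registers are needed.
A valid assignment using 3 registers: d=1, a=2, e=3, f=1, j=2, g=2, c=1. Each listed conflict is separated.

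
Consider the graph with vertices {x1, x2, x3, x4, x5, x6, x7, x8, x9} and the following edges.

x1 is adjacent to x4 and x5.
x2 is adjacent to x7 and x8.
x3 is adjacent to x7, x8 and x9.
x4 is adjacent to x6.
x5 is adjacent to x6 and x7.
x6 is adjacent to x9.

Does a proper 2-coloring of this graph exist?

No

The cycle x6-x5-x7-x3-x9-x6 has odd length 5, so it cannot be 2-colored; at least 3 colors are needed.
So 2 colors are not enough.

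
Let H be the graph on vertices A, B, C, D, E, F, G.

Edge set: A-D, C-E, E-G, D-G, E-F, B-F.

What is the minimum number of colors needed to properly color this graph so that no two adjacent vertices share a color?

2

C and E are adjacent, so at least 2 colors are needed.
2 colors suffice: color red → {B, D, E}; color blue → {A, C, F, G}. Every edge joins two different colors.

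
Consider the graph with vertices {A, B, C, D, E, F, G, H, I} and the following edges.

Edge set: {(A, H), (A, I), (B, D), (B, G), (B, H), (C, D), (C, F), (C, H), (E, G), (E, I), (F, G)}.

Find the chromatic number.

The cycle H-B-G-F-C-H has odd length 5, so it cannot be 2-colored; at least 3 colors are needed.
3 colors suffice: A=blue, B=blue, C=blue, D=red, E=blue, F=green, G=red, H=red, I=red. No two adjacent vertices share a color.

3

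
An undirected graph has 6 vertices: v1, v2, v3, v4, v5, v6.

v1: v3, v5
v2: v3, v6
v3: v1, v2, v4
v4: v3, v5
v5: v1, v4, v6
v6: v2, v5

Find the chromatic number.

3

The cycle v3-v4-v5-v6-v2-v3 has odd length 5, so it cannot be 2-colored; at least 3 colors are needed.
One proper 3-coloring: v1=blue, v2=blue, v3=red, v4=blue, v5=red, v6=green. No two adjacent vertices share a color.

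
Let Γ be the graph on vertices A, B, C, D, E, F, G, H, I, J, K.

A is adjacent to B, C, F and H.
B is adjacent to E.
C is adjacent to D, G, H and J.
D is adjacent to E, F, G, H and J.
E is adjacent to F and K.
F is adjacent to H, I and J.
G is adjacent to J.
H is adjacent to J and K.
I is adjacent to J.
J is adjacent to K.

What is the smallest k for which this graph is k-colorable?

4

C, D, G, J are mutually adjacent (a clique of size 4), so at least 4 colors are needed.
4 colors suffice: A=red, B=blue, C=blue, D=green, E=red, F=blue, G=yellow, H=yellow, I=green, J=red, K=blue. No two adjacent vertices share a color.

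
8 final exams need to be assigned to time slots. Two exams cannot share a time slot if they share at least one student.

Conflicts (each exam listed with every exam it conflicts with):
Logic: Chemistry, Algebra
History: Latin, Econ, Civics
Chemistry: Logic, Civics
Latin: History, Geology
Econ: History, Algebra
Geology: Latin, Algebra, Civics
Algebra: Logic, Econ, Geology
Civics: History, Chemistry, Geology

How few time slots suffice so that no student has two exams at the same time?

3

The cycle Algebra-Logic-Chemistry-Civics-Geology-Algebra has odd length 5, so it cannot be 2-colored; at least 3 time slots are needed.
3 time slots suffice: Logic=3, History=1, Chemistry=1, Latin=2, Econ=3, Geology=1, Algebra=2, Civics=2. No two conflicting exams share a time slot.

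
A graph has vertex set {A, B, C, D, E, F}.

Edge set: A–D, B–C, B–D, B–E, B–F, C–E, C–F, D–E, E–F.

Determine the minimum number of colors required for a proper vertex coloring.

4

B, C, E, F form a clique, so at least 4 colors are needed.
4 colors suffice: A=red, B=red, C=yellow, D=green, E=blue, F=green. No two adjacent vertices share a color.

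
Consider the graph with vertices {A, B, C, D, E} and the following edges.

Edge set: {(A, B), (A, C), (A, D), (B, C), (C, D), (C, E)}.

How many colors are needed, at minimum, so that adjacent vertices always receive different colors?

A, B, C are pairwise adjacent, so at least 3 colors are needed.
3 colors suffice: A=2, B=3, C=1, D=3, E=2. Every edge joins two different colors.

3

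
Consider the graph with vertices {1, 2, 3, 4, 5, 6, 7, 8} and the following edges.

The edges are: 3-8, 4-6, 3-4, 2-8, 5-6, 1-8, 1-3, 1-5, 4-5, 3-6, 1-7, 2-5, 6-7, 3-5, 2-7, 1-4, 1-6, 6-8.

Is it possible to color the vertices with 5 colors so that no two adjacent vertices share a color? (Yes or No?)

The chromatic number is 5. 1, 3, 4, 5, 6 are mutually adjacent (a clique of size 5), so at least 5 colors are needed.
5 colors suffice: color a → {1, 2}; color b → {6}; color c → {5, 7, 8}; color d → {3}; color e → {4}.
That is already a proper 5-coloring.

Yes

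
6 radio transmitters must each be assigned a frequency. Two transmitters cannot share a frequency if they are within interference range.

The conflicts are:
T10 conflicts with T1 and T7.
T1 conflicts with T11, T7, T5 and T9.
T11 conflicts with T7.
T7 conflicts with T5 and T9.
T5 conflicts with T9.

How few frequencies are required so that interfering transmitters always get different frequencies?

4

T1, T7, T5, T9 pairwise conflict, so at least 4 frequencies are needed.
A valid assignment using 4 frequencies: T10=3, T1=1, T11=3, T7=2, T5=3, T9=4. Every pair that conflicts lands in different frequencies.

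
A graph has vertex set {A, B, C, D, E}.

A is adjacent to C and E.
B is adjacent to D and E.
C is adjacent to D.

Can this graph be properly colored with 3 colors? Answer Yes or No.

The chromatic number is 3. The cycle D-B-E-A-C-D has odd length 5, so it cannot be 2-colored; at least 3 colors are needed.
A valid assignment using 3 colors: A=green, B=blue, C=blue, D=red, E=red.
That is already a proper 3-coloring.

Yes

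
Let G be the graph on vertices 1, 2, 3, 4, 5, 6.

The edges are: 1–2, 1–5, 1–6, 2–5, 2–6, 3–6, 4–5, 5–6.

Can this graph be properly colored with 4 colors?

Yes

The chromatic number is 4. 1, 2, 5, 6 are mutually adjacent (a clique of size 4), so at least 4 colors are needed.
4 colors suffice: color red → {4, 6}; color blue → {3, 5}; color green → {2}; color yellow → {1}.
That is already a proper 4-coloring.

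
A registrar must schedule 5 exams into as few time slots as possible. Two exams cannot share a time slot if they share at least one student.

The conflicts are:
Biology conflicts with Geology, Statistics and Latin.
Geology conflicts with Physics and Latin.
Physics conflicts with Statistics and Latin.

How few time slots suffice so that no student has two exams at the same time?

Geology, Physics, Latin pairwise conflict, so at least 3 time slots are needed.
3 time slots suffice: time slot 1 → {Geology, Statistics}; time slot 2 → {Latin}; time slot 3 → {Biology, Physics}. Every pair that conflicts lands in different time slots.

3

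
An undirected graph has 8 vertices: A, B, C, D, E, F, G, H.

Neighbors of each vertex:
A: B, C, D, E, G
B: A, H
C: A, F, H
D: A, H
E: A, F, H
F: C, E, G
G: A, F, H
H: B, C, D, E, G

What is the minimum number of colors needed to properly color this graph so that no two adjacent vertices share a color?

2

D and H are adjacent, so at least 2 colors are needed.
A valid assignment using 2 colors: A=1, B=2, C=2, D=2, E=2, F=1, G=2, H=1. Every edge joins two different colors.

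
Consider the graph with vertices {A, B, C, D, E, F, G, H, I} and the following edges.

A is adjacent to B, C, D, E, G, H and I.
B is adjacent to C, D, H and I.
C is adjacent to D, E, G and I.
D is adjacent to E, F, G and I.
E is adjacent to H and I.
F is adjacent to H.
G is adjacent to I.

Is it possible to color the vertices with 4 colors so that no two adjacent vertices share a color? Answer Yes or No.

No

A, C, D, E, I are mutually adjacent (a clique of size 5), so at least 5 colors are needed.
So 4 colors are not enough.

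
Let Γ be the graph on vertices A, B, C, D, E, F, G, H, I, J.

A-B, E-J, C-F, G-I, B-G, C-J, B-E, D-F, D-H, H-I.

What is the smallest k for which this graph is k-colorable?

3

The cycle E-J-C-F-D-H-I-G-B-E has odd length 9, so it cannot be 2-colored; at least 3 colors are needed.
One proper 3-coloring: A=2, B=1, C=1, D=1, E=3, F=2, G=2, H=2, I=1, J=2. Each edge has distinct colors on its endpoints.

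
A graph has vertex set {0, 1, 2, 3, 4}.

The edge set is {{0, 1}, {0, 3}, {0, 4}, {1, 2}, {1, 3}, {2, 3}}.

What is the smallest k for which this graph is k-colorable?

3

1, 2, 3 form a triangle, so at least 3 colors are needed.
3 colors suffice: color a → {3, 4}; color b → {0, 2}; color c → {1}. Each edge has distinct colors on its endpoints.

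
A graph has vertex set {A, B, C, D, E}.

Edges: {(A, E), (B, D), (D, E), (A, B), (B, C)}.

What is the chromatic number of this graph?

B and C are adjacent, so at least 2 colors are needed.
2 colors suffice: A=2, B=1, C=2, D=2, E=1. Each edge has distinct colors on its endpoints.

2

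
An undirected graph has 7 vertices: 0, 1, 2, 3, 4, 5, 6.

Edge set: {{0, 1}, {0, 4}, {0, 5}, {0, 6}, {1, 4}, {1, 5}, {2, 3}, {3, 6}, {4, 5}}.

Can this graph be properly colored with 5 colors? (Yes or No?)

Yes

The chromatic number is 4. 0, 1, 4, 5 are pairwise adjacent (a clique of size 4), so at least 4 colors are needed.
One proper 4-coloring: 0=red, 1=blue, 2=blue, 3=red, 4=green, 5=yellow, 6=blue.
Since 5 ≥ 4, a proper 5-coloring certainly exists.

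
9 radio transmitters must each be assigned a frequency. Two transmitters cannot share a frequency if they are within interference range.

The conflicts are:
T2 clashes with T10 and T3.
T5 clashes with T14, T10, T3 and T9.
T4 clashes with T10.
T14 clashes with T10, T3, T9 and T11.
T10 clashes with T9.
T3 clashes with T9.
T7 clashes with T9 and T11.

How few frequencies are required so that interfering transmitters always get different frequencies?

4

T5, T14, T10, T9 all conflict with each other, so at least 4 frequencies are needed.
4 frequencies suffice: frequency 1 → {T2, T4, T9, T11}; frequency 2 → {T10, T3, T7}; frequency 3 → {T14}; frequency 4 → {T5}. Every pair that conflicts lands in different frequencies.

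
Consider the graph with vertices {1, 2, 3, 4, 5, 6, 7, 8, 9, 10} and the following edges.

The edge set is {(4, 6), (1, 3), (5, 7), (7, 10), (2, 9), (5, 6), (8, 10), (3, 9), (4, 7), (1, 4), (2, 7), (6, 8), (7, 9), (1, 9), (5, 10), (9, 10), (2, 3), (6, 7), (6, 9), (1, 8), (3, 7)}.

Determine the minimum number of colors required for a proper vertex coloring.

4

2, 3, 7, 9 form a clique, so at least 4 colors are needed.
4 colors suffice: color red → {1, 7}; color blue → {4, 5, 8, 9}; color green → {3, 6, 10}; color yellow → {2}. Each edge has distinct colors on its endpoints.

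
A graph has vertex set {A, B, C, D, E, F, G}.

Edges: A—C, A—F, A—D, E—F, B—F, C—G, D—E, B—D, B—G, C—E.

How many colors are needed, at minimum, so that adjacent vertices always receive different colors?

The cycle B-D-A-C-G-B has odd length 5, so it cannot be 2-colored; at least 3 colors are needed.
A valid assignment using 3 colors: A=red, B=red, C=blue, D=blue, E=red, F=blue, G=green. Each edge has distinct colors on its endpoints.

3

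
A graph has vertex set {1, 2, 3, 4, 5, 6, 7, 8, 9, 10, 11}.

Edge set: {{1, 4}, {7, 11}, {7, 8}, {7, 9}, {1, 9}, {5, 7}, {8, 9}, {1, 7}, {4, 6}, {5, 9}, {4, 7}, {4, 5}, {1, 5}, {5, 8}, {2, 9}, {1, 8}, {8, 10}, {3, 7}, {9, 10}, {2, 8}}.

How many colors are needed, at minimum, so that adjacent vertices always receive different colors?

1, 5, 7, 8, 9 are mutually adjacent (a clique of size 5), so at least 5 colors are needed.
5 colors suffice: color red → {2, 6, 7, 10}; color blue → {3, 4, 8, 11}; color green → {9}; color yellow → {1}; color purple → {5}. No two adjacent vertices share a color.

5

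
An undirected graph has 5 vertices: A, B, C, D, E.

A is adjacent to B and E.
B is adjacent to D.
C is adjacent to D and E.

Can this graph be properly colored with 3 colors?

The chromatic number is 3. The cycle D-B-A-E-C-D has odd length 5, so it cannot be 2-colored; at least 3 colors are needed.
A valid assignment using 3 colors: A=1, B=2, C=3, D=1, E=2.
That is already a proper 3-coloring.

Yes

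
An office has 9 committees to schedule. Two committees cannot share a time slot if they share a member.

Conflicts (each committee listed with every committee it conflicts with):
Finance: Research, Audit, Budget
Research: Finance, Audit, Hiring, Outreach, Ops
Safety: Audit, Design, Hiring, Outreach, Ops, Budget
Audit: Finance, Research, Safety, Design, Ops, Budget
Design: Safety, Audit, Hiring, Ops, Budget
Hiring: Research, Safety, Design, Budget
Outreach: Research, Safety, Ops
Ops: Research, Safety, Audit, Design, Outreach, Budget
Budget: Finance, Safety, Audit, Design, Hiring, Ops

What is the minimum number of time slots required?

5

Safety, Audit, Design, Ops, Budget pairwise conflict, so at least 5 time slots are needed.
A valid assignment using 5 time slots: Finance=2, Research=1, Safety=2, Audit=3, Design=5, Hiring=3, Outreach=3, Ops=4, Budget=1. Each listed conflict is separated.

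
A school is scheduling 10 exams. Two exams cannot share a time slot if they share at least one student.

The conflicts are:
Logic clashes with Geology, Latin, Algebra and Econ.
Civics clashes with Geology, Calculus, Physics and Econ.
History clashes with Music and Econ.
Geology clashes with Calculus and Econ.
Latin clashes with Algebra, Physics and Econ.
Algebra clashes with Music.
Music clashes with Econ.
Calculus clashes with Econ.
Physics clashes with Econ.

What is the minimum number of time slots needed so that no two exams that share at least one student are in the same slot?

4

Civics, Geology, Calculus, Econ all conflict with each other, so at least 4 time slots are needed.
4 time slots suffice: time slot 1 → {Algebra, Econ}; time slot 2 → {Geology, Latin, Music}; time slot 3 → {Logic, Civics, History}; time slot 4 → {Calculus, Physics}. Every pair that conflicts lands in different time slots.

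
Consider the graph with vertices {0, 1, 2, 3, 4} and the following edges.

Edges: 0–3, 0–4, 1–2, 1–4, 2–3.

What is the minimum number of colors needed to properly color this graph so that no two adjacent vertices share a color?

The cycle 3-0-4-1-2-3 has odd length 5, so it cannot be 2-colored; at least 3 colors are needed.
3 colors suffice: color red → {3, 4}; color blue → {0, 2}; color green → {1}. Every edge joins two different colors.

3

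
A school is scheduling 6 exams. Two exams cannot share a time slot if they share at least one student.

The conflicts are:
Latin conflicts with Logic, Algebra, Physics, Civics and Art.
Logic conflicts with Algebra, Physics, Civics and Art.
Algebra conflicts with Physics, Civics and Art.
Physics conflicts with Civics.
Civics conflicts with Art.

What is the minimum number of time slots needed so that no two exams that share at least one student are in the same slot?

5

Latin, Logic, Algebra, Physics, Civics all conflict with each other, so at least 5 time slots are needed.
5 time slots suffice: time slot 1 → {Algebra}; time slot 2 → {Latin}; time slot 3 → {Civics}; time slot 4 → {Logic}; time slot 5 → {Physics, Art}. Every pair that conflicts lands in different time slots.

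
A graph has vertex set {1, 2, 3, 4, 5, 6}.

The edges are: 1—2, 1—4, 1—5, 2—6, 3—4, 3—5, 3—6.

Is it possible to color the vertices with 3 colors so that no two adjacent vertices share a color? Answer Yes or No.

The chromatic number is 3. The cycle 4-1-2-6-3-4 has odd length 5, so it cannot be 2-colored; at least 3 colors are needed.
3 colors suffice: color red → {1, 3}; color blue → {2, 4, 5}; color green → {6}.
That is already a proper 3-coloring.

Yes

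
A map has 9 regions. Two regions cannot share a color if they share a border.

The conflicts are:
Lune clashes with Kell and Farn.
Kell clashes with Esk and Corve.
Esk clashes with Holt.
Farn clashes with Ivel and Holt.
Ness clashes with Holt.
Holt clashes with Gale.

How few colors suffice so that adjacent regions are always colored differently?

3

The cycle Esk-Holt-Farn-Lune-Kell-Esk has odd length 5, so it cannot be 2-colored; at least 3 colors are needed.
3 colors suffice: color 1 → {Kell, Ivel, Holt}; color 2 → {Esk, Farn, Ness, Corve, Gale}; color 3 → {Lune}. Each listed conflict is separated.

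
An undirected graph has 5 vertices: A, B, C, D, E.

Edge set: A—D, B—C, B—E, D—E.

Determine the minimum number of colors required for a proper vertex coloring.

B and C are adjacent, so at least 2 colors are needed.
A valid assignment using 2 colors: A=1, B=2, C=1, D=2, E=1. No two adjacent vertices share a color.

2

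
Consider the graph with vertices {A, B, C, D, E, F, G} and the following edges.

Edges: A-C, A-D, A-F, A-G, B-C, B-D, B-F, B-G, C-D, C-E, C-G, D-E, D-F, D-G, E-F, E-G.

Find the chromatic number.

B, C, D, G are mutually adjacent (a clique of size 4), so at least 4 colors are needed.
One proper 4-coloring: A=4, B=4, C=3, D=1, E=4, F=2, G=2. No two adjacent vertices share a color.

4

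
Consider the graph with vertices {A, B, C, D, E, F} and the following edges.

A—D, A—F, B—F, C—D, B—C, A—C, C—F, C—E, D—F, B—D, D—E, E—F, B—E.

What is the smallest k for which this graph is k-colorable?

5

B, C, D, E, F are mutually adjacent (a clique of size 5), so at least 5 colors are needed.
One proper 5-coloring: A=yellow, B=yellow, C=red, D=blue, E=purple, F=green. Every edge joins two different colors.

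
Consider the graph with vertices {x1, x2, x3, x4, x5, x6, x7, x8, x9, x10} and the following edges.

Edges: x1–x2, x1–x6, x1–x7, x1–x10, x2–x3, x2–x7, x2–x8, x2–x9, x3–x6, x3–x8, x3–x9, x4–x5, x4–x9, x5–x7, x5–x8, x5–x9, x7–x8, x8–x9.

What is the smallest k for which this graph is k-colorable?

4

x2, x3, x8, x9 are pairwise adjacent (a clique of size 4), so at least 4 colors are needed.
A valid assignment using 4 colors: x1=blue, x2=red, x3=yellow, x4=green, x5=red, x6=red, x7=yellow, x8=green, x9=blue, x10=red. No two adjacent vertices share a color.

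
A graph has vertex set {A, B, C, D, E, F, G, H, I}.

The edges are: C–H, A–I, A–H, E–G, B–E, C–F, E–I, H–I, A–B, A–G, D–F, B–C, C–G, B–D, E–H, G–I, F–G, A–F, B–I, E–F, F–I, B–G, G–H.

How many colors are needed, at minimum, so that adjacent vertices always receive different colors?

A, F, G, I are pairwise adjacent (a clique of size 4), so at least 4 colors are needed.
4 colors suffice: color 1 → {D, G}; color 2 → {C, I}; color 3 → {B, F, H}; color 4 → {A, E}. Each edge has distinct colors on its endpoints.

4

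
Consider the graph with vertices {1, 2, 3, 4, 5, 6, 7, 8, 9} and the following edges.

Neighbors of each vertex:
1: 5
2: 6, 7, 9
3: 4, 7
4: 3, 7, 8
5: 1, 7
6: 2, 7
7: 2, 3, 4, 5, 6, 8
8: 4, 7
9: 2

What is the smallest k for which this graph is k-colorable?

3, 4, 7 form a triangle, so at least 3 colors are needed.
3 colors suffice: color red → {1, 7, 9}; color blue → {2, 4, 5}; color green → {3, 6, 8}. No two adjacent vertices share a color.

3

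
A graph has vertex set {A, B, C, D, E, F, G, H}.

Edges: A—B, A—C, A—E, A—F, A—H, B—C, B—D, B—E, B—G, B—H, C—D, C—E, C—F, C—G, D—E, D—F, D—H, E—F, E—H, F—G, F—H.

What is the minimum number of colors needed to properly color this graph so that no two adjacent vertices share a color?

4

A, E, F, H form a clique, so at least 4 colors are needed.
One proper 4-coloring: A=4, B=1, C=3, D=4, E=2, F=1, G=2, H=3. Each edge has distinct colors on its endpoints.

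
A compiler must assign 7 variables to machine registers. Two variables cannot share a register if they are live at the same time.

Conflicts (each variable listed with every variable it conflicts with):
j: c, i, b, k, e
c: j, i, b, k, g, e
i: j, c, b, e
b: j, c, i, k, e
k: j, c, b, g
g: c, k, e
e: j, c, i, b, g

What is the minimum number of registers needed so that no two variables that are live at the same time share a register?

j, c, i, b, e are mutually in conflict, so at least 5 registers are needed.
5 registers suffice: register 1 → {c}; register 2 → {b, g}; register 3 → {k, e}; register 4 → {j}; register 5 → {i}. Every pair that conflicts lands in different registers.

5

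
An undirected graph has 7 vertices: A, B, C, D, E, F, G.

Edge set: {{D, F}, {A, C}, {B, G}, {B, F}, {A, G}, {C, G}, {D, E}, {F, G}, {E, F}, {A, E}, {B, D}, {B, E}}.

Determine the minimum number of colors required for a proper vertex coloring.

4

B, D, E, F form a clique, so at least 4 colors are needed.
A valid assignment using 4 colors: A=blue, B=green, C=green, D=yellow, E=red, F=blue, G=red. No two adjacent vertices share a color.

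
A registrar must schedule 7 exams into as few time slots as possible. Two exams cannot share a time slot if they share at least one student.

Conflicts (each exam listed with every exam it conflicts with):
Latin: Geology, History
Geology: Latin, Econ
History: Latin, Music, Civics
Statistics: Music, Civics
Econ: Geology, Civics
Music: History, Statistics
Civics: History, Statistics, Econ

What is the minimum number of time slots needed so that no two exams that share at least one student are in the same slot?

The cycle Latin-History-Civics-Econ-Geology-Latin has odd length 5, so it cannot be 2-colored; at least 3 time slots are needed.
3 time slots suffice: Latin=3, Geology=1, History=2, Statistics=2, Econ=2, Music=1, Civics=1. Every pair that conflicts lands in different time slots.

3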